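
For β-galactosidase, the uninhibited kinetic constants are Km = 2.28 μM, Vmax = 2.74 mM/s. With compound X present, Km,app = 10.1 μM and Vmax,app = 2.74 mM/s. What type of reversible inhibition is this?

competitive

Km increases (2.28 → 10.1 μM) while Vmax is unchanged — the hallmark of competitive inhibition.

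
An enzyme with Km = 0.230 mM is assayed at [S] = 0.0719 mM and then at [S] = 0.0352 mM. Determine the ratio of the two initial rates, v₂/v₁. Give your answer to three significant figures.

0.557

The fractional saturations are [S]/(Km+[S]) = 0.0719/0.3019 = 0.2382 and 0.0352/0.2652 = 0.1327.
v₂/v₁ is just their ratio: 0.1327/0.2382 = 0.557.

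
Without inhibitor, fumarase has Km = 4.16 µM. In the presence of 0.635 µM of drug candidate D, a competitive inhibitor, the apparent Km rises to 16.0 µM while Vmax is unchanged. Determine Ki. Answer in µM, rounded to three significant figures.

Competitive: Km,app = α·Km with α = 1 + [I]/Ki.
α = Km,app/Km = 16.0/4.16 = 3.846.
Ki = [I]/(α − 1) = 0.635/2.846 = 0.223 µM.

0.223 µM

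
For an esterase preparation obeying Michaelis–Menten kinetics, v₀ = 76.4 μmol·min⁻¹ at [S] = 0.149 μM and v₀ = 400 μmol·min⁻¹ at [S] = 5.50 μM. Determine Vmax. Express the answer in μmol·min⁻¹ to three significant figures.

453 μmol·min⁻¹

From v = Vmax[S]/(Km+[S]), each point gives Vmax = v(Km+[S])/[S].
Equating: 76.4(Km+0.149)/0.149 = 400(Km+5.50)/5.50.
512.8·Km + 76.4 = 72.73·Km + 400, so (512.8 − 72.73)·Km = 400 − 76.4.
Km = 323.6/440.0 = 0.735 μM; then Vmax = 76.4(0.735+0.149)/0.149 = 453 μmol·min⁻¹.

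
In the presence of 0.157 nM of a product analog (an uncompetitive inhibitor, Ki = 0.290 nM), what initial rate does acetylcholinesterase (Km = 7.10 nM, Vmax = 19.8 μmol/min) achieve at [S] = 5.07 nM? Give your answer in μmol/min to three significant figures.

With α = 1 + [I]/Ki = 1 + 0.157/0.290 = 1.541, the uncompetitive rate law is v = (Vmax/α)·[S] / (Km/α + [S]).
v = (19.8/1.541)×5.07 / (7.10/1.541 + 5.07) = 65.13/9.676 = 6.73 μmol/min.

6.73 μmol/min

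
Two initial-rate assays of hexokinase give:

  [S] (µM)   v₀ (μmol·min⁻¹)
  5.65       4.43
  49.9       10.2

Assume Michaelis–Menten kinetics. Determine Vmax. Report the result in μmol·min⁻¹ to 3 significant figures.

12.2 μmol·min⁻¹

From v = Vmax[S]/(Km+[S]), each point gives Vmax = v(Km+[S])/[S].
Equating: 4.43(Km+5.65)/5.65 = 10.2(Km+49.9)/49.9.
0.7841·Km + 4.43 = 0.2044·Km + 10.2, so (0.7841 − 0.2044)·Km = 10.2 − 4.43.
Km = 5.770/0.5797 = 9.95 µM; then Vmax = 4.43(9.95+5.65)/5.65 = 12.2 μmol·min⁻¹.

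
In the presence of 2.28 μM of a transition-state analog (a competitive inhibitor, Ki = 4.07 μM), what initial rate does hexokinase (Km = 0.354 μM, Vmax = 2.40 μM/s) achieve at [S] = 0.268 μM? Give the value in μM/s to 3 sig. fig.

0.784 μM/s

With α = 1 + [I]/Ki = 1 + 2.28/4.07 = 1.560, the competitive rate law is v = Vmax[S] / (αKm + [S]).
v = 2.40×0.268 / (1.560×0.354 + 0.268) = 0.6432/0.8203 = 0.784 μM/s.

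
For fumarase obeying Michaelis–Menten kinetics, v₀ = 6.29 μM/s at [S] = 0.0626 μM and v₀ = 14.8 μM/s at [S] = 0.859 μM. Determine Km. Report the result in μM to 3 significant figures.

From v = Vmax[S]/(Km+[S]), each point gives Vmax = v(Km+[S])/[S].
Equating: 6.29(Km+0.0626)/0.0626 = 14.8(Km+0.859)/0.859.
100.5·Km + 6.29 = 17.23·Km + 14.8, so (100.5 − 17.23)·Km = 14.8 − 6.29.
Km = 8.510/83.25 = 0.102 μM; then Vmax = 6.29(0.102+0.0626)/0.0626 = 16.6 μM/s.

0.102 μM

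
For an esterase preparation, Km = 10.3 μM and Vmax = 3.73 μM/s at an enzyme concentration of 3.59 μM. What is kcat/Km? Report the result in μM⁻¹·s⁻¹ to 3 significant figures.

kcat = Vmax/[E]total = 3.73/3.59 = 1.04 s⁻¹.
kcat/Km = 1.04/10.3 = 0.101 μM⁻¹·s⁻¹.

0.101 μM⁻¹·s⁻¹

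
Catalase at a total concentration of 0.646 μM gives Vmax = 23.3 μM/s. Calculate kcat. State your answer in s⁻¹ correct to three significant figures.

kcat = Vmax/[E]total = 23.3 μM/s / 0.646 μM = 36.1 s⁻¹.

36.1 s⁻¹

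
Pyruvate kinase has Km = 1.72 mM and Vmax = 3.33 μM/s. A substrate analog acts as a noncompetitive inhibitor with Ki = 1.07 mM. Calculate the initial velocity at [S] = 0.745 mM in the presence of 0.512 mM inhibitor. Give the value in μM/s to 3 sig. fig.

0.681 μM/s

With α = 1 + [I]/Ki = 1 + 0.512/1.07 = 1.479, the noncompetitive rate law is v = (Vmax/α)·[S] / (Km + [S]).
v = (3.33/1.479)×0.745 / (1.72 + 0.745) = 1.678/2.465 = 0.681 μM/s.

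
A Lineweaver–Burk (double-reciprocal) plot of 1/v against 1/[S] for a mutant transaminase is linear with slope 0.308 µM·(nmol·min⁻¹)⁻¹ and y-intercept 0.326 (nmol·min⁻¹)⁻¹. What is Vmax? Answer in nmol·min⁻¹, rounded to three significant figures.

The y-intercept of a Lineweaver–Burk plot equals 1/Vmax, so Vmax = 1/0.326 = 3.07 nmol·min⁻¹.

3.07 nmol·min⁻¹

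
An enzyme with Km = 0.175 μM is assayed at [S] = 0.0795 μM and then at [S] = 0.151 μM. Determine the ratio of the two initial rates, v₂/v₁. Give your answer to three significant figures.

Since Vmax cancels, v₂/v₁ = [S]₂(Km+[S]₁) / [S]₁(Km+[S]₂).
= 0.151×(0.175+0.0795) / (0.0795×(0.175+0.151)) = 0.03843/0.02592 = 1.48.

1.48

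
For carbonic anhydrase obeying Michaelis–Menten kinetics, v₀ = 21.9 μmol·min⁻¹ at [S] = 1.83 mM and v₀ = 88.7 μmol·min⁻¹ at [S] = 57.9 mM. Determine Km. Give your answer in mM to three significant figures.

From v = Vmax[S]/(Km+[S]), each point gives Vmax = v(Km+[S])/[S].
Equating: 21.9(Km+1.83)/1.83 = 88.7(Km+57.9)/57.9.
11.97·Km + 21.9 = 1.532·Km + 88.7, so (11.97 − 1.532)·Km = 88.7 − 21.9.
Km = 66.80/10.44 = 6.40 mM; then Vmax = 21.9(6.40+1.83)/1.83 = 98.5 μmol·min⁻¹.

6.40 mM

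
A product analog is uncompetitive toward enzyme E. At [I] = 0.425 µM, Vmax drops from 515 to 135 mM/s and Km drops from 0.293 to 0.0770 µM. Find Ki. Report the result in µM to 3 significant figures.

Uncompetitive: Vmax,app = Vmax/α (and Km,app = Km/α) with α = 1 + [I]/Ki.
α = Vmax/Vmax,app = 515/135 = 3.815.
Since α = 1 + [I]/Ki, [I]/Ki = 3.815 − 1 = 2.815 and Ki = 0.425/2.815 = 0.151 µM.

0.151 µM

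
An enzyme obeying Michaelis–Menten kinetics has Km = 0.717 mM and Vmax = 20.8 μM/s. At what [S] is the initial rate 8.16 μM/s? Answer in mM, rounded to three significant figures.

The required fractional saturation is v/Vmax = 8.16/20.8 = 0.3923.
Then [S]/(Km+[S]) = 0.3923 ⇒ [S] = 0.717 × 0.3923/(1 − 0.3923) = 0.463 mM.

0.463 mM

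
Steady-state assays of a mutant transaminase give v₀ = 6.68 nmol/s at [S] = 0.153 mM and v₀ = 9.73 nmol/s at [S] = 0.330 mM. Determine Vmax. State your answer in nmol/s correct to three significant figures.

In reciprocal form, 1/v = (Km/Vmax)·(1/[S]) + 1/Vmax. The two points give (1/[S], 1/v) = (6.536, 0.1497) and (3.030, 0.1028).
Slope = (0.1497 − 0.1028)/(6.536 − 3.030) = 0.01339; intercept = 0.1497 − 0.01339×6.536 = 0.06221.
Vmax = 1/intercept = 16.1 nmol/s; Km = slope × Vmax = 0.01339 × 16.1 = 0.215 mM.

16.1 nmol/s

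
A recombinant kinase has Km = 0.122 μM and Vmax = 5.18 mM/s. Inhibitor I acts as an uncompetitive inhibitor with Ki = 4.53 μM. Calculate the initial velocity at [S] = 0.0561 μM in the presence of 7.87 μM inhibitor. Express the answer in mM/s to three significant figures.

1.05 mM/s

α = 1 + [I]/Ki = 1 + 7.87/4.53 = 2.737.
For an uncompetitive inhibitor, both parameters are divided by α, giving Vmax/α and Km/α: Km,app = 0.0446 μM, Vmax,app = 1.89 mM/s.
v = Vmax,app·[S]/(Km,app + [S]) = 1.89 × 0.0561/(0.0446 + 0.0561) = 1.05 mM/s.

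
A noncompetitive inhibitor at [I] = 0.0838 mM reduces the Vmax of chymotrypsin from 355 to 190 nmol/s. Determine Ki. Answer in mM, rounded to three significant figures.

0.0965 mM

Noncompetitive: Vmax,app = Vmax/α with α = 1 + [I]/Ki.
α = Vmax/Vmax,app = 355/190 = 1.868.
Since α = 1 + [I]/Ki, [I]/Ki = 1.868 − 1 = 0.8684 and Ki = 0.0838/0.8684 = 0.0965 mM.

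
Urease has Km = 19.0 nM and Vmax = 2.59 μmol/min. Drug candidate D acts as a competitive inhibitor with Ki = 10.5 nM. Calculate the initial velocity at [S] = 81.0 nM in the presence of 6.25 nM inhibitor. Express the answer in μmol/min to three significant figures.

1.88 μmol/min

With α = 1 + [I]/Ki = 1 + 6.25/10.5 = 1.595, the competitive rate law is v = Vmax[S] / (αKm + [S]).
v = 2.59×81.0 / (1.595×19.0 + 81.0) = 209.8/111.3 = 1.88 μmol/min.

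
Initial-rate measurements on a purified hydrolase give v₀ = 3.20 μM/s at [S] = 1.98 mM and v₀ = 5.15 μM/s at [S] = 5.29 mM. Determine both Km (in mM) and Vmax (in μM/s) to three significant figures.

Km = 3.03 mM; Vmax = 8.10 μM/s

In reciprocal form, 1/v = (Km/Vmax)·(1/[S]) + 1/Vmax. The two points give (1/[S], 1/v) = (0.5051, 0.3125) and (0.1890, 0.1942).
Slope = (0.3125 − 0.1942)/(0.5051 − 0.1890) = 0.3744; intercept = 0.3125 − 0.3744×0.5051 = 0.1234.
Vmax = 1/intercept = 8.10 μM/s; Km = slope × Vmax = 0.3744 × 8.10 = 3.03 mM.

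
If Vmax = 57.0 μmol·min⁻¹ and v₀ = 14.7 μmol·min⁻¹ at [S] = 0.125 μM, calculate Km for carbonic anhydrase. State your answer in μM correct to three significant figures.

From v = Vmax[S]/(Km+[S]), Km = [S](Vmax − v)/v.
Km = 0.125 × (57.0 − 14.7) / 14.7 = 5.288/14.7 = 0.360 μM.

0.360 μM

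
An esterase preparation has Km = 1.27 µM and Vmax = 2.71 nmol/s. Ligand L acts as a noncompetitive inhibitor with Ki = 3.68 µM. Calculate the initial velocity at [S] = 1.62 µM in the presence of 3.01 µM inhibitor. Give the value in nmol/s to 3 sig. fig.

0.836 nmol/s

With α = 1 + [I]/Ki = 1 + 3.01/3.68 = 1.818, the noncompetitive rate law is v = (Vmax/α)·[S] / (Km + [S]).
v = (2.71/1.818)×1.62 / (1.27 + 1.62) = 2.415/2.890 = 0.836 nmol/s.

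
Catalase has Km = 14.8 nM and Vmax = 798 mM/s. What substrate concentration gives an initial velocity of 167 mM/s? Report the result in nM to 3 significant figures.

3.92 nM

Rearranging v = Vmax[S]/(Km+[S]) gives [S] = Km·v/(Vmax − v).
[S] = 14.8 × 167 / (798 − 167) = 2472/631.0 = 3.92 nM.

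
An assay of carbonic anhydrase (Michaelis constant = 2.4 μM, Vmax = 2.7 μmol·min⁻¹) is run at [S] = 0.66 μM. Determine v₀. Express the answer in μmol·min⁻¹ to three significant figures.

0.582 μmol·min⁻¹

[S]/(Km+[S]) = 0.66/3.060 = 0.2157, the fractional saturation.
v = 0.2157 × Vmax = 0.2157 × 2.7 = 0.582 μmol·min⁻¹.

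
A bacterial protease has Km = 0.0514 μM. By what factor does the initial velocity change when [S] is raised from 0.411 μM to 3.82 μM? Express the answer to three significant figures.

1.11

Since Vmax cancels, v₂/v₁ = [S]₂(Km+[S]₁) / [S]₁(Km+[S]₂).
= 3.82×(0.0514+0.411) / (0.411×(0.0514+3.82)) = 1.766/1.591 = 1.11.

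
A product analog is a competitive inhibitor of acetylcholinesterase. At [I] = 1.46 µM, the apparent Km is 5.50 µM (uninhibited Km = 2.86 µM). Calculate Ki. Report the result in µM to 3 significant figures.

1.58 µM

Competitive: Km,app = α·Km with α = 1 + [I]/Ki.
α = Km,app/Km = 5.50/2.86 = 1.923.
Since α = 1 + [I]/Ki, [I]/Ki = 1.923 − 1 = 0.9231 and Ki = 1.46/0.9231 = 1.58 µM.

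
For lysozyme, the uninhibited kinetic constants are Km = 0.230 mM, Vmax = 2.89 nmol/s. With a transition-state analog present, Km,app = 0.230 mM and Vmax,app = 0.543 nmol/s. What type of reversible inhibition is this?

noncompetitive

Vmax decreases (2.89 → 0.543 nmol/s) while Km is unchanged — pure noncompetitive inhibition.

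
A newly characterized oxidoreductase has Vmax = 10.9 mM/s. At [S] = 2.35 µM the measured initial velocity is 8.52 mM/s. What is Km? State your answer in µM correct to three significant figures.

From v = Vmax[S]/(Km+[S]), Km = [S](Vmax − v)/v.
Km = 2.35 × (10.9 − 8.52) / 8.52 = 5.593/8.52 = 0.656 µM.

0.656 µM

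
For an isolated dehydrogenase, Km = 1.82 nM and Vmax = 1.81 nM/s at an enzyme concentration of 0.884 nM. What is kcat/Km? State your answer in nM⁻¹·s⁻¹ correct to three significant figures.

1.13 nM⁻¹·s⁻¹

kcat = Vmax/[E]total = 1.81/0.884 = 2.05 s⁻¹.
kcat/Km = 2.05/1.82 = 1.13 nM⁻¹·s⁻¹.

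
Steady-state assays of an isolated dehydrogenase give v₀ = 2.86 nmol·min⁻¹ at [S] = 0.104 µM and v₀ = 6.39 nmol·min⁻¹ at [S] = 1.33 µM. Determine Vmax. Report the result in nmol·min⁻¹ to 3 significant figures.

7.14 nmol·min⁻¹

In reciprocal form, 1/v = (Km/Vmax)·(1/[S]) + 1/Vmax. The two points give (1/[S], 1/v) = (9.615, 0.3497) and (0.7519, 0.1565).
Slope = (0.3497 − 0.1565)/(9.615 − 0.7519) = 0.02179; intercept = 0.3497 − 0.02179×9.615 = 0.1401.
Vmax = 1/intercept = 7.14 nmol·min⁻¹; Km = slope × Vmax = 0.02179 × 7.14 = 0.156 µM.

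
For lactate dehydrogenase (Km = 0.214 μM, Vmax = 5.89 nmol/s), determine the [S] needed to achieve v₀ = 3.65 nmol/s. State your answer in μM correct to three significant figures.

The required fractional saturation is v/Vmax = 3.65/5.89 = 0.6197.
Then [S]/(Km+[S]) = 0.6197 ⇒ [S] = 0.214 × 0.6197/(1 − 0.6197) = 0.349 μM.

0.349 μM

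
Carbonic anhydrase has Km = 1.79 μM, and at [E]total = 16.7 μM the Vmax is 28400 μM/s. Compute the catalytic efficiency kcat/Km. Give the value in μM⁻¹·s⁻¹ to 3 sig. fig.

kcat = Vmax/[E]total = 28400/16.7 = 1700 s⁻¹.
kcat/Km = 1700/1.79 = 950 μM⁻¹·s⁻¹.

950 μM⁻¹·s⁻¹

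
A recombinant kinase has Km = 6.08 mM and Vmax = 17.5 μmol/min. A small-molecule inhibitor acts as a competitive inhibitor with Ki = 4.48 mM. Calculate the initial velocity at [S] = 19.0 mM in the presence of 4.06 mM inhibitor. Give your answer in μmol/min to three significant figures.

10.9 μmol/min

With α = 1 + [I]/Ki = 1 + 4.06/4.48 = 1.906, the competitive rate law is v = Vmax[S] / (αKm + [S]).
v = 17.5×19.0 / (1.906×6.08 + 19.0) = 332.5/30.59 = 10.9 μmol/min.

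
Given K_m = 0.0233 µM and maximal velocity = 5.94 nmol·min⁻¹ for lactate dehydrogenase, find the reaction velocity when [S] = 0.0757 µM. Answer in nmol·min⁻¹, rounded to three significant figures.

4.54 nmol·min⁻¹

v = Vmax·[S]/(Km + [S]) = 5.94 × 0.0757 / (0.0233 + 0.0757)
  = 0.4497 / 0.09900 = 4.54 nmol·min⁻¹.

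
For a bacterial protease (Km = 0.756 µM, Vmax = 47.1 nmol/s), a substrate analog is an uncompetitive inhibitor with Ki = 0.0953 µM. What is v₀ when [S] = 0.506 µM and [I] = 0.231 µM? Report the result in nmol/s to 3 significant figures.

α = 1 + [I]/Ki = 1 + 0.231/0.0953 = 3.424.
For an uncompetitive inhibitor, both parameters are divided by α, giving Vmax/α and Km/α: Km,app = 0.221 µM, Vmax,app = 13.8 nmol/s.
v = Vmax,app·[S]/(Km,app + [S]) = 13.8 × 0.506/(0.221 + 0.506) = 9.58 nmol/s.

9.58 nmol/s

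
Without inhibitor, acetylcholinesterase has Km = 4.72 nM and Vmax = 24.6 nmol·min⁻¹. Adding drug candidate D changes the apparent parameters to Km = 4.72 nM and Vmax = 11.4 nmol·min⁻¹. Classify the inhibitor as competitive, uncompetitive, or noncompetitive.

Vmax decreases (24.6 → 11.4 nmol·min⁻¹) while Km is unchanged — pure noncompetitive inhibition.

noncompetitive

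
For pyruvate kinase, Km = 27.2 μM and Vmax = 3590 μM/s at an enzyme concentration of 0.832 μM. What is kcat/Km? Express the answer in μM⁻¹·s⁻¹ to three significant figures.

kcat = Vmax/[E]total = 3590/0.832 = 4310 s⁻¹.
kcat/Km = 4310/27.2 = 159 μM⁻¹·s⁻¹.

159 μM⁻¹·s⁻¹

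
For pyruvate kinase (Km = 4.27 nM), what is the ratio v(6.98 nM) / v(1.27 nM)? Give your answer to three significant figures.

Since Vmax cancels, v₂/v₁ = [S]₂(Km+[S]₁) / [S]₁(Km+[S]₂).
= 6.98×(4.27+1.27) / (1.27×(4.27+6.98)) = 38.67/14.29 = 2.71.

2.71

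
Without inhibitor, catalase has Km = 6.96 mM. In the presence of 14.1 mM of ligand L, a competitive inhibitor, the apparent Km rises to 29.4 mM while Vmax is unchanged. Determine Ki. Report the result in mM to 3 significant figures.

4.37 mM

Competitive: Km,app = α·Km with α = 1 + [I]/Ki.
α = Km,app/Km = 29.4/6.96 = 4.224.
Ki = [I]/(α − 1) = 14.1/3.224 = 4.37 mM.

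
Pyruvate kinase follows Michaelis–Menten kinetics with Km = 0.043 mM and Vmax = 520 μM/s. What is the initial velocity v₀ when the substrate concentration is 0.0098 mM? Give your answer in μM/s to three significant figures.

96.5 μM/s

v = Vmax·[S]/(Km + [S]) = 520 × 0.0098 / (0.043 + 0.0098)
  = 5.096 / 0.05280 = 96.5 μM/s.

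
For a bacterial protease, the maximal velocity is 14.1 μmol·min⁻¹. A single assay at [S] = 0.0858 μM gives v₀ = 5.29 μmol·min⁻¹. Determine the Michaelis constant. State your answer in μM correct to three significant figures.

0.143 μM

From v = Vmax[S]/(Km+[S]), Km = [S](Vmax − v)/v.
Km = 0.0858 × (14.1 − 5.29) / 5.29 = 0.7559/5.29 = 0.143 μM.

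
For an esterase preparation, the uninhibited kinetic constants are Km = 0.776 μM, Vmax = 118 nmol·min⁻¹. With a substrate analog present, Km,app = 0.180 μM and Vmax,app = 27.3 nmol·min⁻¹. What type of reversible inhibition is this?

uncompetitive

Both Km and Vmax decrease by the same factor (~4.32-fold) — characteristic of uncompetitive inhibition.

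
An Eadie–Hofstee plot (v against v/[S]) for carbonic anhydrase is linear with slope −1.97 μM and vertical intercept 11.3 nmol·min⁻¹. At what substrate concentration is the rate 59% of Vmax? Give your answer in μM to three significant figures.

The Eadie–Hofstee slope gives Km = 1.97 μM (slope = −Km).
v/Vmax = [S]/(Km+[S]) = 0.59 ⇒ [S] = Km·0.59/(1−0.59) = 1.97 × 1.439 = 2.83 μM.

2.83 μM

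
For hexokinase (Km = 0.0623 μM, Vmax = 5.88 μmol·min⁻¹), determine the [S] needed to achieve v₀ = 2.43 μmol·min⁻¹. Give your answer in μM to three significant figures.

Rearranging v = Vmax[S]/(Km+[S]) gives [S] = Km·v/(Vmax − v).
[S] = 0.0623 × 2.43 / (5.88 − 2.43) = 0.1514/3.450 = 0.0439 μM.

0.0439 μM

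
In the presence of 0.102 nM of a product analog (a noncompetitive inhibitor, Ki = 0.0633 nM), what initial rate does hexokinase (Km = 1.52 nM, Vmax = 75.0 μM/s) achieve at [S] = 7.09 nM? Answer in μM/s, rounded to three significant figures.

With α = 1 + [I]/Ki = 1 + 0.102/0.0633 = 2.611, the noncompetitive rate law is v = (Vmax/α)·[S] / (Km + [S]).
v = (75.0/2.611)×7.09 / (1.52 + 7.09) = 203.6/8.610 = 23.7 μM/s.

23.7 μM/s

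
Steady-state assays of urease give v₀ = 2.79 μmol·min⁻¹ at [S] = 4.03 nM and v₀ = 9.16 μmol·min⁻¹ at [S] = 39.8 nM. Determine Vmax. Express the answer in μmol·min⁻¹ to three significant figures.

From v = Vmax[S]/(Km+[S]), each point gives Vmax = v(Km+[S])/[S].
Equating: 2.79(Km+4.03)/4.03 = 9.16(Km+39.8)/39.8.
0.6923·Km + 2.79 = 0.2302·Km + 9.16, so (0.6923 − 0.2302)·Km = 9.16 − 2.79.
Km = 6.370/0.4622 = 13.8 nM; then Vmax = 2.79(13.8+4.03)/4.03 = 12.3 μmol·min⁻¹.

12.3 μmol·min⁻¹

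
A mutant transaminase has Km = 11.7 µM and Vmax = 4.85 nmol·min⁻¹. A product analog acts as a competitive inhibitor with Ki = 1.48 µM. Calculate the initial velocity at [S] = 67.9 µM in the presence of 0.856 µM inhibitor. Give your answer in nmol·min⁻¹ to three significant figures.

α = 1 + [I]/Ki = 1 + 0.856/1.48 = 1.578.
For a competitive inhibitor, Vmax is unchanged and the apparent Km becomes α·Km: Km,app = 18.5 µM, Vmax,app = 4.85 nmol·min⁻¹.
v = Vmax,app·[S]/(Km,app + [S]) = 4.85 × 67.9/(18.5 + 67.9) = 3.81 nmol·min⁻¹.

3.81 nmol·min⁻¹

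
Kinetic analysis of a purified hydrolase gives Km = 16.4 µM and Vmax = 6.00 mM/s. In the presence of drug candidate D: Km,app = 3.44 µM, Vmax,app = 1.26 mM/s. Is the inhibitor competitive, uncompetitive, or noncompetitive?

uncompetitive

Both Km and Vmax decrease by the same factor (~4.77-fold) — characteristic of uncompetitive inhibition.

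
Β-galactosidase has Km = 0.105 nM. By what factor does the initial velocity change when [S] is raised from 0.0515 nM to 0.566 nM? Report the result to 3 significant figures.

2.56

The fractional saturations are [S]/(Km+[S]) = 0.0515/0.1565 = 0.3291 and 0.566/0.6710 = 0.8435.
v₂/v₁ is just their ratio: 0.8435/0.3291 = 2.56.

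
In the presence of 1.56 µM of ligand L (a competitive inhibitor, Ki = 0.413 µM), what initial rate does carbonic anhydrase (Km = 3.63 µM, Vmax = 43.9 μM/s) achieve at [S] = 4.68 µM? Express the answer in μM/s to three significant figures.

α = 1 + [I]/Ki = 1 + 1.56/0.413 = 4.777.
For a competitive inhibitor, Vmax is unchanged and the apparent Km becomes α·Km: Km,app = 17.3 µM, Vmax,app = 43.9 μM/s.
v = Vmax,app·[S]/(Km,app + [S]) = 43.9 × 4.68/(17.3 + 4.68) = 9.33 μM/s.

9.33 μM/s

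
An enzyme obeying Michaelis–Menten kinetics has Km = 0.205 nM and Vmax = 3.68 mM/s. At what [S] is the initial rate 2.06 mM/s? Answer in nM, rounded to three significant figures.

0.261 nM

The required fractional saturation is v/Vmax = 2.06/3.68 = 0.5598.
Then [S]/(Km+[S]) = 0.5598 ⇒ [S] = 0.205 × 0.5598/(1 − 0.5598) = 0.261 nM.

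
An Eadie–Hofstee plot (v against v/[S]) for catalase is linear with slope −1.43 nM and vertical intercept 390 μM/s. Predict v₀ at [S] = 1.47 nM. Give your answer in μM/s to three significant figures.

In the Eadie–Hofstee form v = Vmax − Km·(v/[S]), the slope is −Km and the intercept is Vmax, so Km = 1.43 nM and Vmax = 390 μM/s.
v = 390 × 1.47/(1.43 + 1.47) = 198 μM/s.

198 μM/s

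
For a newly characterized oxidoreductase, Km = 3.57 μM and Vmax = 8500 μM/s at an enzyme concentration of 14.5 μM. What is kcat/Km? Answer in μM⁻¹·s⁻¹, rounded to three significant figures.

kcat = Vmax/[E]total = 8500/14.5 = 586 s⁻¹.
kcat/Km = 586/3.57 = 164 μM⁻¹·s⁻¹.

164 μM⁻¹·s⁻¹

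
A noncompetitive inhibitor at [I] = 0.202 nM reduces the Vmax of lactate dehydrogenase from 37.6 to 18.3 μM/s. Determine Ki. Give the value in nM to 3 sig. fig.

0.192 nM

Noncompetitive: Vmax,app = Vmax/α with α = 1 + [I]/Ki.
α = Vmax/Vmax,app = 37.6/18.3 = 2.055.
Since α = 1 + [I]/Ki, [I]/Ki = 2.055 − 1 = 1.055 and Ki = 0.202/1.055 = 0.192 nM.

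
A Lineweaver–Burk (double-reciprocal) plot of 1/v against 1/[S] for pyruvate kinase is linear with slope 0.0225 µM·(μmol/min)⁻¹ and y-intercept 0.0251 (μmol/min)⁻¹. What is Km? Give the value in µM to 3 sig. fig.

0.896 µM

y-intercept = 1/Vmax ⇒ Vmax = 39.8 μmol/min; slope = Km/Vmax ⇒ Km = slope × Vmax.
Km = 0.0225 × 39.8 = 0.896 µM.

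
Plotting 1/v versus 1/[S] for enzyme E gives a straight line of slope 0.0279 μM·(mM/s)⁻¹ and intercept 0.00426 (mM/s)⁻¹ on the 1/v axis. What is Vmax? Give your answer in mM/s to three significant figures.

The y-intercept of a Lineweaver–Burk plot equals 1/Vmax, so Vmax = 1/0.00426 = 235 mM/s.

235 mM/s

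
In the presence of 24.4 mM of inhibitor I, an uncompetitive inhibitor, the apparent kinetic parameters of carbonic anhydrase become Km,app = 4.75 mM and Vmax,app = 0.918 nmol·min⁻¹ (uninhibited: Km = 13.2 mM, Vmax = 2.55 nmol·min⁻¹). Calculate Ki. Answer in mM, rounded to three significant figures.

13.7 mM

Uncompetitive: Vmax,app = Vmax/α (and Km,app = Km/α) with α = 1 + [I]/Ki.
α = Vmax/Vmax,app = 2.55/0.918 = 2.778.
Since α = 1 + [I]/Ki, [I]/Ki = 2.778 − 1 = 1.778 and Ki = 24.4/1.778 = 13.7 mM.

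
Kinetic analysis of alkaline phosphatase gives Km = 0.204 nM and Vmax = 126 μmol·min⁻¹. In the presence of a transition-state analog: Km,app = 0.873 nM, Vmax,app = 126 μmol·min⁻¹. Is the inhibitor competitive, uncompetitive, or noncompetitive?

Km increases (0.204 → 0.873 nM) while Vmax is unchanged — the hallmark of competitive inhibition.

competitive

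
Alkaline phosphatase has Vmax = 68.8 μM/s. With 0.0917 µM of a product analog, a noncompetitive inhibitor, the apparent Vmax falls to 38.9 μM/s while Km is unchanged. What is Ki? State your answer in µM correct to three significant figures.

Noncompetitive: Vmax,app = Vmax/α with α = 1 + [I]/Ki.
α = Vmax/Vmax,app = 68.8/38.9 = 1.769.
Since α = 1 + [I]/Ki, [I]/Ki = 1.769 − 1 = 0.7686 and Ki = 0.0917/0.7686 = 0.119 µM.

0.119 µM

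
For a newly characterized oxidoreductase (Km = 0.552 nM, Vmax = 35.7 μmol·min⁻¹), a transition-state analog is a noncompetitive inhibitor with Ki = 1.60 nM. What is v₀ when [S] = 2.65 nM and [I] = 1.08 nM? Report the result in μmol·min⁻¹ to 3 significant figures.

α = 1 + [I]/Ki = 1 + 1.08/1.60 = 1.675.
For a noncompetitive inhibitor, Vmax is reduced to Vmax/α while Km is unchanged: Km,app = 0.552 nM, Vmax,app = 21.3 μmol·min⁻¹.
v = Vmax,app·[S]/(Km,app + [S]) = 21.3 × 2.65/(0.552 + 2.65) = 17.6 μmol·min⁻¹.

17.6 μmol·min⁻¹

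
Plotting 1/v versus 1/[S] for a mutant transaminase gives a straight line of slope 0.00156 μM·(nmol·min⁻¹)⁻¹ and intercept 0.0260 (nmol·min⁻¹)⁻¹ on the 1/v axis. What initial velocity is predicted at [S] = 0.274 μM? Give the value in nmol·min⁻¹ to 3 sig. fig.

31.6 nmol·min⁻¹

The y-intercept is 1/Vmax, so Vmax = 1/0.0260 = 38.5 nmol·min⁻¹.
The slope is Km/Vmax, so Km = 0.00156 × 38.5 = 0.0600 μM.
Then v = 38.5 × 0.274/(0.0600 + 0.274) = 31.6 nmol·min⁻¹.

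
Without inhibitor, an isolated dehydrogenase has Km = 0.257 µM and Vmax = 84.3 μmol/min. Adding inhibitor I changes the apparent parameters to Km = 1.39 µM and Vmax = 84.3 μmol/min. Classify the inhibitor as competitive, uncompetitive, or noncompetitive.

Km increases (0.257 → 1.39 µM) while Vmax is unchanged — the hallmark of competitive inhibition.

competitive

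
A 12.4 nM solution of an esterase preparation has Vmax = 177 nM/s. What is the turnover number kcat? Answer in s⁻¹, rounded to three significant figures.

kcat = Vmax/[E]total = 177 nM/s / 12.4 nM = 14.3 s⁻¹.

14.3 s⁻¹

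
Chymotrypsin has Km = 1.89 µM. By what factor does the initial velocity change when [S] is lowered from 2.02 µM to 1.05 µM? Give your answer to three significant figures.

Since Vmax cancels, v₂/v₁ = [S]₂(Km+[S]₁) / [S]₁(Km+[S]₂).
= 1.05×(1.89+2.02) / (2.02×(1.89+1.05)) = 4.106/5.939 = 0.691.

0.691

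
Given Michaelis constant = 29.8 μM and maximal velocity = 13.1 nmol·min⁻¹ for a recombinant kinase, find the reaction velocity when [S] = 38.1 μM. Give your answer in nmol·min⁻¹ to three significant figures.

[S]/(Km+[S]) = 38.1/67.90 = 0.5611, the fractional saturation.
v = 0.5611 × Vmax = 0.5611 × 13.1 = 7.35 nmol·min⁻¹.

7.35 nmol·min⁻¹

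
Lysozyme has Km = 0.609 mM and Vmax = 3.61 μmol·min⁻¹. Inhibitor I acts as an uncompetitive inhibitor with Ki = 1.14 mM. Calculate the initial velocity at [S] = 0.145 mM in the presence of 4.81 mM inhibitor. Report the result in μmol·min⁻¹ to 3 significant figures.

0.383 μmol·min⁻¹

With α = 1 + [I]/Ki = 1 + 4.81/1.14 = 5.219, the uncompetitive rate law is v = (Vmax/α)·[S] / (Km/α + [S]).
v = (3.61/5.219)×0.145 / (0.609/5.219 + 0.145) = 0.1003/0.2617 = 0.383 μmol·min⁻¹.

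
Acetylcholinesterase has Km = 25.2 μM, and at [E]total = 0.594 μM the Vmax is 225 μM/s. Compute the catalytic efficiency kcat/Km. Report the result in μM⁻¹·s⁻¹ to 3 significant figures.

15.0 μM⁻¹·s⁻¹

kcat = Vmax/[E]total = 225/0.594 = 379 s⁻¹.
kcat/Km = 379/25.2 = 15.0 μM⁻¹·s⁻¹.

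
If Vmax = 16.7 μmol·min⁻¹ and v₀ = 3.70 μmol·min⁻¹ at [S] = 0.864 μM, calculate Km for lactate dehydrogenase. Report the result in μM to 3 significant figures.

v/Vmax = 3.70/16.7 = 0.2216 = [S]/(Km+[S]).
So Km + [S] = [S]/0.2216 = 3.900 μM, giving Km = 3.900 − 0.864 = 3.04 μM.

3.04 μM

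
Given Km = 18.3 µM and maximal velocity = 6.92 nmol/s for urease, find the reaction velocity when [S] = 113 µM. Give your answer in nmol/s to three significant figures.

[S]/(Km+[S]) = 113/131.3 = 0.8606, the fractional saturation.
v = 0.8606 × Vmax = 0.8606 × 6.92 = 5.96 nmol/s.

5.96 nmol/s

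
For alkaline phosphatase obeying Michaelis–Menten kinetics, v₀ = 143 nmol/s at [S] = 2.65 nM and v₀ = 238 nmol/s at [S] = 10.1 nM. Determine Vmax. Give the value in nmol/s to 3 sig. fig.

312 nmol/s

In reciprocal form, 1/v = (Km/Vmax)·(1/[S]) + 1/Vmax. The two points give (1/[S], 1/v) = (0.3774, 0.006993) and (0.09901, 0.004202).
Slope = (0.006993 − 0.004202)/(0.3774 − 0.09901) = 0.01003; intercept = 0.006993 − 0.01003×0.3774 = 0.003209.
Vmax = 1/intercept = 312 nmol/s; Km = slope × Vmax = 0.01003 × 312 = 3.13 nM.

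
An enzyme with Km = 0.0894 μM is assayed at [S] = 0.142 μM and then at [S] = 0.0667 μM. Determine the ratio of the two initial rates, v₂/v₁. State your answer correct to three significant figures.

Since Vmax cancels, v₂/v₁ = [S]₂(Km+[S]₁) / [S]₁(Km+[S]₂).
= 0.0667×(0.0894+0.142) / (0.142×(0.0894+0.0667)) = 0.01543/0.02217 = 0.696.

0.696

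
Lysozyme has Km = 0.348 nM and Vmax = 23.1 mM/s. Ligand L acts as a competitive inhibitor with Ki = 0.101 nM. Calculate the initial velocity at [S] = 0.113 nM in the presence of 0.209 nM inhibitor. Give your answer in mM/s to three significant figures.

2.21 mM/s

With α = 1 + [I]/Ki = 1 + 0.209/0.101 = 3.069, the competitive rate law is v = Vmax[S] / (αKm + [S]).
v = 23.1×0.113 / (3.069×0.348 + 0.113) = 2.610/1.181 = 2.21 mM/s.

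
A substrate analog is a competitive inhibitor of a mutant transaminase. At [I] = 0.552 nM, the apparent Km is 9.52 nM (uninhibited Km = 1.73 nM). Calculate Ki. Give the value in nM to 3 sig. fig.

0.123 nM

Competitive: Km,app = α·Km with α = 1 + [I]/Ki.
α = Km,app/Km = 9.52/1.73 = 5.503.
Since α = 1 + [I]/Ki, [I]/Ki = 5.503 − 1 = 4.503 and Ki = 0.552/4.503 = 0.123 nM.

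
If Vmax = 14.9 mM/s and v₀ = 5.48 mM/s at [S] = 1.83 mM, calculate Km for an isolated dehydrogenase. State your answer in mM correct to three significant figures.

3.15 mM

v/Vmax = 5.48/14.9 = 0.3678 = [S]/(Km+[S]).
So Km + [S] = [S]/0.3678 = 4.976 mM, giving Km = 4.976 − 1.83 = 3.15 mM.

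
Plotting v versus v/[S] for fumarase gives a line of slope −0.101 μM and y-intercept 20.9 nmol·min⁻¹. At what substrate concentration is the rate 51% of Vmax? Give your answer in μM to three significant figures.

The Eadie–Hofstee slope gives Km = 0.101 μM (slope = −Km).
v/Vmax = [S]/(Km+[S]) = 0.51 ⇒ [S] = Km·0.51/(1−0.51) = 0.101 × 1.041 = 0.105 μM.

0.105 μM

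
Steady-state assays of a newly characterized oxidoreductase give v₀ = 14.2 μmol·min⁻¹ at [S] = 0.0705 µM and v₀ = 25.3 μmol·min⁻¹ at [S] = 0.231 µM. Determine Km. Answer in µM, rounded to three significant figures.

0.121 µM

From v = Vmax[S]/(Km+[S]), each point gives Vmax = v(Km+[S])/[S].
Equating: 14.2(Km+0.0705)/0.0705 = 25.3(Km+0.231)/0.231.
201.4·Km + 14.2 = 109.5·Km + 25.3, so (201.4 − 109.5)·Km = 25.3 − 14.2.
Km = 11.10/91.89 = 0.121 µM; then Vmax = 14.2(0.121+0.0705)/0.0705 = 38.5 μmol·min⁻¹.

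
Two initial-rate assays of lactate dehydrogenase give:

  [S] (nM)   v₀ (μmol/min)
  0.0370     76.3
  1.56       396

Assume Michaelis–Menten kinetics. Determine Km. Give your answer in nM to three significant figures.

0.177 nM

In reciprocal form, 1/v = (Km/Vmax)·(1/[S]) + 1/Vmax. The two points give (1/[S], 1/v) = (27.03, 0.01311) and (0.6410, 0.002525).
Slope = (0.01311 − 0.002525)/(27.03 − 0.6410) = 0.0004010; intercept = 0.01311 − 0.0004010×27.03 = 0.002268.
Vmax = 1/intercept = 441 μmol/min; Km = slope × Vmax = 0.0004010 × 441 = 0.177 nM.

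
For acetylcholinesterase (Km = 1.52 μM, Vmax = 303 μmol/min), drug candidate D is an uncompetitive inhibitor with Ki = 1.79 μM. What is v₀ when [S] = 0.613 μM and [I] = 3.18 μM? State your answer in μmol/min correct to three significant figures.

57.6 μmol/min

α = 1 + [I]/Ki = 1 + 3.18/1.79 = 2.777.
For an uncompetitive inhibitor, both parameters are divided by α, giving Vmax/α and Km/α: Km,app = 0.547 μM, Vmax,app = 109 μmol/min.
v = Vmax,app·[S]/(Km,app + [S]) = 109 × 0.613/(0.547 + 0.613) = 57.6 μmol/min.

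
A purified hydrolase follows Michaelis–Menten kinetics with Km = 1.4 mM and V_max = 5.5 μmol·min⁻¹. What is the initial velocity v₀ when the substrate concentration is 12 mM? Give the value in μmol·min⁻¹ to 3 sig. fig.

v = Vmax·[S]/(Km + [S]) = 5.5 × 12 / (1.4 + 12)
  = 66.00 / 13.40 = 4.93 μmol·min⁻¹.

4.93 μmol·min⁻¹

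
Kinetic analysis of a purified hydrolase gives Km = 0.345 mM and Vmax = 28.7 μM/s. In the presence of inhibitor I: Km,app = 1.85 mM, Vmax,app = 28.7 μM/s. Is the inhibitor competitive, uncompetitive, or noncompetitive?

Km increases (0.345 → 1.85 mM) while Vmax is unchanged — the hallmark of competitive inhibition.

competitive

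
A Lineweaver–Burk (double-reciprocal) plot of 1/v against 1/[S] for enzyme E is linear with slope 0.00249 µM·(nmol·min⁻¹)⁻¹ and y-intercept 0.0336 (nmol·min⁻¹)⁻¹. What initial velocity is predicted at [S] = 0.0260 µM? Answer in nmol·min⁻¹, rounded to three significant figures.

7.73 nmol·min⁻¹

The y-intercept is 1/Vmax, so Vmax = 1/0.0336 = 29.8 nmol·min⁻¹.
The slope is Km/Vmax, so Km = 0.00249 × 29.8 = 0.0741 µM.
Then v = 29.8 × 0.0260/(0.0741 + 0.0260) = 7.73 nmol·min⁻¹.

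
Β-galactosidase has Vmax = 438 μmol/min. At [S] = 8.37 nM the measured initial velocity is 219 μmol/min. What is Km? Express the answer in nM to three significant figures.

8.37 nM

From v = Vmax[S]/(Km+[S]), Km = [S](Vmax − v)/v.
Km = 8.37 × (438 − 219) / 219 = 1833/219 = 8.37 nM.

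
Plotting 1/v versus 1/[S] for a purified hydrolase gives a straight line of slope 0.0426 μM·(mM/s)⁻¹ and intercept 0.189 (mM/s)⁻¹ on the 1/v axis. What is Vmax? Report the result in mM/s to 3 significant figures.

5.29 mM/s

The y-intercept of a Lineweaver–Burk plot equals 1/Vmax, so Vmax = 1/0.189 = 5.29 mM/s.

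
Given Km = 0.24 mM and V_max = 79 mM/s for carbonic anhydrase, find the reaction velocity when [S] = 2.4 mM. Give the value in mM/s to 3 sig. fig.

[S]/(Km+[S]) = 2.4/2.640 = 0.9091, the fractional saturation.
v = 0.9091 × Vmax = 0.9091 × 79 = 71.8 mM/s.

71.8 mM/s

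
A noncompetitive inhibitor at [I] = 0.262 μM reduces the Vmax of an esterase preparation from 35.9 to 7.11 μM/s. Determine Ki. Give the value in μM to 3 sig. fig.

Noncompetitive: Vmax,app = Vmax/α with α = 1 + [I]/Ki.
α = Vmax/Vmax,app = 35.9/7.11 = 5.049.
Ki = [I]/(α − 1) = 0.262/4.049 = 0.0647 μM.

0.0647 μM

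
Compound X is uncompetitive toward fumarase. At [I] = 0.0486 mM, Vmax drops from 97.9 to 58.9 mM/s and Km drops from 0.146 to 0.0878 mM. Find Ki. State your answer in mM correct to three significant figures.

0.0734 mM

Uncompetitive: Vmax,app = Vmax/α (and Km,app = Km/α) with α = 1 + [I]/Ki.
α = Vmax/Vmax,app = 97.9/58.9 = 1.662.
Since α = 1 + [I]/Ki, [I]/Ki = 1.662 − 1 = 0.6621 and Ki = 0.0486/0.6621 = 0.0734 mM.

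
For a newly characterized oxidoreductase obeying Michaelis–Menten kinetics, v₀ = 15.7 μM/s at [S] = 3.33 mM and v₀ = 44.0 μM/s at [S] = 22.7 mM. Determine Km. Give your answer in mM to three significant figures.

From v = Vmax[S]/(Km+[S]), each point gives Vmax = v(Km+[S])/[S].
Equating: 15.7(Km+3.33)/3.33 = 44.0(Km+22.7)/22.7.
4.715·Km + 15.7 = 1.938·Km + 44.0, so (4.715 − 1.938)·Km = 44.0 − 15.7.
Km = 28.30/2.776 = 10.2 mM; then Vmax = 15.7(10.2+3.33)/3.33 = 63.8 μM/s.

10.2 mM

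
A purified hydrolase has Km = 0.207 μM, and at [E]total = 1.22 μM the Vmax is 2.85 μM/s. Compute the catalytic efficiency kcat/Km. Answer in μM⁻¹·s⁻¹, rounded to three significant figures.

kcat = Vmax/[E]total = 2.85/1.22 = 2.34 s⁻¹.
kcat/Km = 2.34/0.207 = 11.3 μM⁻¹·s⁻¹.

11.3 μM⁻¹·s⁻¹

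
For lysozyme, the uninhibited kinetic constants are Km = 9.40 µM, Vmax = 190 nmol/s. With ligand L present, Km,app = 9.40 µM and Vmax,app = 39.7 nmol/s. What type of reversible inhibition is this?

noncompetitive

Vmax decreases (190 → 39.7 nmol/s) while Km is unchanged — pure noncompetitive inhibition.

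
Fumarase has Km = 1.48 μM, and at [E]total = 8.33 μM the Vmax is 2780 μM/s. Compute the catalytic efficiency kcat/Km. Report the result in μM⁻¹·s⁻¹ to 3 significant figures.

kcat = Vmax/[E]total = 2780/8.33 = 334 s⁻¹.
kcat/Km = 334/1.48 = 225 μM⁻¹·s⁻¹.

225 μM⁻¹·s⁻¹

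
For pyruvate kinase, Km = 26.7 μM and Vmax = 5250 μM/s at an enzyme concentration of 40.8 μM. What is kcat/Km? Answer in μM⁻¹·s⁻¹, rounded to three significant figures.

4.82 μM⁻¹·s⁻¹

kcat = Vmax/[E]total = 5250/40.8 = 129 s⁻¹.
kcat/Km = 129/26.7 = 4.82 μM⁻¹·s⁻¹.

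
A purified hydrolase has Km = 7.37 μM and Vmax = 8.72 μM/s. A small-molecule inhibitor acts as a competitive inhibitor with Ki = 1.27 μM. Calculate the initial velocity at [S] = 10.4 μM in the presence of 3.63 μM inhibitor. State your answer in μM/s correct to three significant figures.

With α = 1 + [I]/Ki = 1 + 3.63/1.27 = 3.858, the competitive rate law is v = Vmax[S] / (αKm + [S]).
v = 8.72×10.4 / (3.858×7.37 + 10.4) = 90.69/38.84 = 2.34 μM/s.

2.34 μM/s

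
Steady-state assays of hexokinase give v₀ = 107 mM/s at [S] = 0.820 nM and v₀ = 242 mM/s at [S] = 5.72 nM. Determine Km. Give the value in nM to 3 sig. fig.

1.53 nM

From v = Vmax[S]/(Km+[S]), each point gives Vmax = v(Km+[S])/[S].
Equating: 107(Km+0.820)/0.820 = 242(Km+5.72)/5.72.
130.5·Km + 107 = 42.31·Km + 242, so (130.5 − 42.31)·Km = 242 − 107.
Km = 135.0/88.18 = 1.53 nM; then Vmax = 107(1.53+0.820)/0.820 = 307 mM/s.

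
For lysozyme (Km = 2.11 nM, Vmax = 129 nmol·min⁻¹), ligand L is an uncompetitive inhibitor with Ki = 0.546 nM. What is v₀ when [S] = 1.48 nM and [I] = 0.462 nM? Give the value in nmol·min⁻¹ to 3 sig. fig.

39.4 nmol·min⁻¹

α = 1 + [I]/Ki = 1 + 0.462/0.546 = 1.846.
For an uncompetitive inhibitor, both parameters are divided by α, giving Vmax/α and Km/α: Km,app = 1.14 nM, Vmax,app = 69.9 nmol·min⁻¹.
v = Vmax,app·[S]/(Km,app + [S]) = 69.9 × 1.48/(1.14 + 1.48) = 39.4 nmol·min⁻¹.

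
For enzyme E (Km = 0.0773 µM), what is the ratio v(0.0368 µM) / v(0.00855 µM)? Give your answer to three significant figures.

Since Vmax cancels, v₂/v₁ = [S]₂(Km+[S]₁) / [S]₁(Km+[S]₂).
= 0.0368×(0.0773+0.00855) / (0.00855×(0.0773+0.0368)) = 0.003159/0.0009756 = 3.24.

3.24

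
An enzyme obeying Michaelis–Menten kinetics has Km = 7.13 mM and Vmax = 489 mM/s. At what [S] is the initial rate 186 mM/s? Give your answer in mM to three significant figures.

4.38 mM

The required fractional saturation is v/Vmax = 186/489 = 0.3804.
Then [S]/(Km+[S]) = 0.3804 ⇒ [S] = 7.13 × 0.3804/(1 − 0.3804) = 4.38 mM.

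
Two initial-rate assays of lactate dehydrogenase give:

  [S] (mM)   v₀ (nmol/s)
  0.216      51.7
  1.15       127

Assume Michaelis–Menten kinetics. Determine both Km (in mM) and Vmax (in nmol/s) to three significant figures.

Km = 0.584 mM; Vmax = 192 nmol/s

In reciprocal form, 1/v = (Km/Vmax)·(1/[S]) + 1/Vmax. The two points give (1/[S], 1/v) = (4.630, 0.01934) and (0.8696, 0.007874).
Slope = (0.01934 − 0.007874)/(4.630 − 0.8696) = 0.003050; intercept = 0.01934 − 0.003050×4.630 = 0.005222.
Vmax = 1/intercept = 192 nmol/s; Km = slope × Vmax = 0.003050 × 192 = 0.584 mM.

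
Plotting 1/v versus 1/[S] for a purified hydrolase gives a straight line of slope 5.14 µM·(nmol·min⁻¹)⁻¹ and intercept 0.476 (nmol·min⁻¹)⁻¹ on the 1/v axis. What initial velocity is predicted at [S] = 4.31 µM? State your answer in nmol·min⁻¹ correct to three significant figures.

The y-intercept is 1/Vmax, so Vmax = 1/0.476 = 2.10 nmol·min⁻¹.
The slope is Km/Vmax, so Km = 5.14 × 2.10 = 10.8 µM.
Then v = 2.10 × 4.31/(10.8 + 4.31) = 0.599 nmol·min⁻¹.

0.599 nmol·min⁻¹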